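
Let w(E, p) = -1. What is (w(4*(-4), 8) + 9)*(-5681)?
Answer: -45448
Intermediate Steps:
(w(4*(-4), 8) + 9)*(-5681) = (-1 + 9)*(-5681) = 8*(-5681) = -45448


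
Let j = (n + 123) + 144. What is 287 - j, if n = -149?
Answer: 169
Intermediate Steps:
j = 118 (j = (-149 + 123) + 144 = -26 + 144 = 118)
287 - j = 287 - 1*118 = 287 - 118 = 169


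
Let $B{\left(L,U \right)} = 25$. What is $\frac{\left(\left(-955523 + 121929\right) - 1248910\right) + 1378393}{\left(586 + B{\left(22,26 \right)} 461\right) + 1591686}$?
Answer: $- \frac{704111}{1603797} \approx -0.43903$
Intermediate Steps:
$\frac{\left(\left(-955523 + 121929\right) - 1248910\right) + 1378393}{\left(586 + B{\left(22,26 \right)} 461\right) + 1591686} = \frac{\left(\left(-955523 + 121929\right) - 1248910\right) + 1378393}{\left(586 + 25 \cdot 461\right) + 1591686} = \frac{\left(-833594 - 1248910\right) + 1378393}{\left(586 + 11525\right) + 1591686} = \frac{-2082504 + 1378393}{12111 + 1591686} = - \frac{704111}{1603797}$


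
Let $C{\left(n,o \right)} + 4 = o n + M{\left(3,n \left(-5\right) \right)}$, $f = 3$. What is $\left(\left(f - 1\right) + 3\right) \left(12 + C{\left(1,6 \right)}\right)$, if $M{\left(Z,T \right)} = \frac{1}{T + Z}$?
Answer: $\frac{135}{2} \approx 67.5$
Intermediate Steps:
$C{\left(n,o \right)} = -4 + \frac{1}{3 - 5 n} + n o$ ($C{\left(n,o \right)} = -4 + \left(o n + \frac{1}{n \left(-5\right) + 3}\right) = -4 + \left(n o + \frac{1}{- 5 n + 3}\right) = -4 + \left(n o + \frac{1}{3 - 5 n}\right) = -4 + \left(\frac{1}{3 - 5 n} + n o\right) = -4 + \frac{1}{3 - 5 n} + n o$)
$\left(\left(f - 1\right) + 3\right) \left(12 + C{\left(1,6 \right)}\right) = \left(\left(3 - 1\right) + 3\right) \left(12 + \frac{-1 + \left(-4 + 1 \cdot 6\right) \left(-3 + 5 \cdot 1\right)}{-3 + 5 \cdot 1}\right) = \left(2 + 3\right) \left(12 + \frac{-1 + \left(-4 + 6\right) \left(-3 + 5\right)}{-3 + 5}\right) = 5 \left(12 + \frac{-1 + 2 \cdot 2}{2}\right) = 5 \left(12 + \frac{-1 + 4}{2}\right) = 5 \left(12 + \frac{1}{2} \cdot 3\right) = 5 \left(12 + \frac{3}{2}\right) = 5 \cdot \frac{27}{2} = \frac{135}{2}$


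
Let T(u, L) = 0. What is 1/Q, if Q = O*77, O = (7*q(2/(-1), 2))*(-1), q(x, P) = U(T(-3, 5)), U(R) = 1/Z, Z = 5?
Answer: -5/539 ≈ -0.0092764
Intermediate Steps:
U(R) = ⅕ (U(R) = 1/5 = 1*(⅕) = ⅕)
q(x, P) = ⅕
O = -7/5 (O = (7*(⅕))*(-1) = (7/5)*(-1) = -7/5 ≈ -1.4000)
Q = -539/5 (Q = -7/5*77 = -539/5 ≈ -107.80)
1/Q = 1/(-539/5) = -5/539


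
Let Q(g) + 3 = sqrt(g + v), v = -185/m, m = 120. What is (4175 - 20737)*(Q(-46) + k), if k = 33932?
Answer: -561932098 - 8281*I*sqrt(6846)/6 ≈ -5.6193e+8 - 1.142e+5*I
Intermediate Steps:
v = -37/24 (v = -185/120 = -185*1/120 = -37/24 ≈ -1.5417)
Q(g) = -3 + sqrt(-37/24 + g) (Q(g) = -3 + sqrt(g - 37/24) = -3 + sqrt(-37/24 + g))
(4175 - 20737)*(Q(-46) + k) = (4175 - 20737)*((-3 + sqrt(-222 + 144*(-46))/12) + 33932) = -16562*((-3 + sqrt(-222 - 6624)/12) + 33932) = -16562*((-3 + sqrt(-6846)/12) + 33932) = -16562*((-3 + (I*sqrt(6846))/12) + 33932) = -16562*((-3 + I*sqrt(6846)/12) + 33932) = -16562*(33929 + I*sqrt(6846)/12) = -561932098 - 8281*I*sqrt(6846)/6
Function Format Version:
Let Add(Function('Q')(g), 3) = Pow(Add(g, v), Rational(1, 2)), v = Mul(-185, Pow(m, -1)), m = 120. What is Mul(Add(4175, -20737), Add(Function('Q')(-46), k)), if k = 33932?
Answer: Add(-561932098, Mul(Rational(-8281, 6), I, Pow(6846, Rational(1, 2)))) ≈ Add(-5.6193e+8, Mul(-1.1420e+5, I))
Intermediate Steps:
v = Rational(-37, 24) (v = Mul(-185, Pow(120, -1)) = Mul(-185, Rational(1, 120)) = Rational(-37, 24) ≈ -1.5417)
Function('Q')(g) = Add(-3, Pow(Add(Rational(-37, 24), g), Rational(1, 2))) (Function('Q')(g) = Add(-3, Pow(Add(g, Rational(-37, 24)), Rational(1, 2))) = Add(-3, Pow(Add(Rational(-37, 24), g), Rational(1, 2))))
Mul(Add(4175, -20737), Add(Function('Q')(-46), k)) = Mul(Add(4175, -20737), Add(Add(-3, Mul(Rational(1, 12), Pow(Add(-222, Mul(144, -46)), Rational(1, 2)))), 33932)) = Mul(-16562, Add(Add(-3, Mul(Rational(1, 12), Pow(Add(-222, -6624), Rational(1, 2)))), 33932)) = Mul(-16562, Add(Add(-3, Mul(Rational(1, 12), Pow(-6846, Rational(1, 2)))), 33932)) = Mul(-16562, Add(Add(-3, Mul(Rational(1, 12), Mul(I, Pow(6846, Rational(1, 2))))), 33932)) = Mul(-16562, Add(Add(-3, Mul(Rational(1, 12), I, Pow(6846, Rational(1, 2)))), 33932)) = Mul(-16562, Add(33929, Mul(Rational(1, 12), I, Pow(6846, Rational(1, 2))))) = Add(-561932098, Mul(Rational(-8281, 6), I, Pow(6846, Rational(1, 2))))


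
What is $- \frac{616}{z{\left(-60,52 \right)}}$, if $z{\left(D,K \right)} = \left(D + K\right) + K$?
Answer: $-14$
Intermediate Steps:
$z{\left(D,K \right)} = D + 2 K$
$- \frac{616}{z{\left(-60,52 \right)}} = - \frac{616}{-60 + 2 \cdot 52} = - \frac{616}{-60 + 104} = - \frac{616}{44} = \left(-616\right) \frac{1}{44} = -14$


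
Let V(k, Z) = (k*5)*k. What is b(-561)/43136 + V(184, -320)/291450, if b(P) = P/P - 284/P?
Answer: 45518923357/78365386880 ≈ 0.58086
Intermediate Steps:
b(P) = 1 - 284/P
V(k, Z) = 5*k² (V(k, Z) = (5*k)*k = 5*k²)
b(-561)/43136 + V(184, -320)/291450 = ((-284 - 561)/(-561))/43136 + (5*184²)/291450 = -1/561*(-845)*(1/43136) + (5*33856)*(1/291450) = (845/561)*(1/43136) + 169280*(1/291450) = 845/24199296 + 16928/29145 = 45518923357/78365386880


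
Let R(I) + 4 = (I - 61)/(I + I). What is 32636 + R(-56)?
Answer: 3654901/112 ≈ 32633.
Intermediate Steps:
R(I) = -4 + (-61 + I)/(2*I) (R(I) = -4 + (I - 61)/(I + I) = -4 + (-61 + I)/((2*I)) = -4 + (-61 + I)*(1/(2*I)) = -4 + (-61 + I)/(2*I))
32636 + R(-56) = 32636 + (1/2)*(-61 - 7*(-56))/(-56) = 32636 + (1/2)*(-1/56)*(-61 + 392) = 32636 + (1/2)*(-1/56)*331 = 32636 - 331/112 = 3654901/112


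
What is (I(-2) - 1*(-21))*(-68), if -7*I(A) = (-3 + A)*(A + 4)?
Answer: -10676/7 ≈ -1525.1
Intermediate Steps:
I(A) = -(-3 + A)*(4 + A)/7 (I(A) = -(-3 + A)*(A + 4)/7 = -(-3 + A)*(4 + A)/7)
(I(-2) - 1*(-21))*(-68) = ((12/7 - ⅐*(-2) - ⅐*(-2)²) - 1*(-21))*(-68) = ((12/7 + 2/7 - ⅐*4) + 21)*(-68) = ((12/7 + 2/7 - 4/7) + 21)*(-68) = (10/7 + 21)*(-68) = (157/7)*(-68) = -10676/7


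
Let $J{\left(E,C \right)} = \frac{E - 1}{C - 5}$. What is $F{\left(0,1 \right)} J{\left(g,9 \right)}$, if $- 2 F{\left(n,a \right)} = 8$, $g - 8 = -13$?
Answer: $6$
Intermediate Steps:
$g = -5$ ($g = 8 - 13 = -5$)
$F{\left(n,a \right)} = -4$ ($F{\left(n,a \right)} = \left(- \frac{1}{2}\right) 8 = -4$)
$J{\left(E,C \right)} = \frac{-1 + E}{-5 + C}$
$F{\left(0,1 \right)} J{\left(g,9 \right)} = - 4 \frac{-1 - 5}{-5 + 9} = - 4 \cdot \frac{1}{4} \left(-6\right) = \left(-4\right) \left(- \frac{3}{2}\right) = 6$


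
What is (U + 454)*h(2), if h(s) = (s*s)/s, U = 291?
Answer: 1490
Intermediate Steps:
h(s) = s (h(s) = s²/s = s)
(U + 454)*h(2) = (291 + 454)*2 = 745*2 = 1490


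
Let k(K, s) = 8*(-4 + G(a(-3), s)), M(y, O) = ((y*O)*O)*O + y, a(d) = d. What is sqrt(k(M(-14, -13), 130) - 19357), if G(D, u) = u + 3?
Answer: 5*I*sqrt(733) ≈ 135.37*I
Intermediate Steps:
M(y, O) = y + y*O**3 (M(y, O) = ((O*y)*O)*O + y = (y*O**2)*O + y = y*O**3 + y = y + y*O**3)
G(D, u) = 3 + u
k(K, s) = -8 + 8*s (k(K, s) = 8*(-4 + (3 + s)) = 8*(-1 + s) = -8 + 8*s)
sqrt(k(M(-14, -13), 130) - 19357) = sqrt((-8 + 8*130) - 19357) = sqrt((-8 + 1040) - 19357) = sqrt(1032 - 19357) = sqrt(-18325) = 5*I*sqrt(733)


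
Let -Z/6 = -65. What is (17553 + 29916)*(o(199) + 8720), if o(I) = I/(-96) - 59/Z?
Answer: 860754126983/2080 ≈ 4.1382e+8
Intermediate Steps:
Z = 390 (Z = -6*(-65) = 390)
o(I) = -59/390 - I/96 (o(I) = I/(-96) - 59/390 = I*(-1/96) - 59*1/390 = -I/96 - 59/390 = -59/390 - I/96)
(17553 + 29916)*(o(199) + 8720) = (17553 + 29916)*((-59/390 - 1/96*199) + 8720) = 47469*((-59/390 - 199/96) + 8720) = 47469*(-13879/6240 + 8720) = 47469*(54398921/6240) = 860754126983/2080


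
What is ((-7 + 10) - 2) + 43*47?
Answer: 2022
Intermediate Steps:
((-7 + 10) - 2) + 43*47 = (3 - 2) + 2021 = 1 + 2021 = 2022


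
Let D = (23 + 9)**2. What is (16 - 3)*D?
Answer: 13312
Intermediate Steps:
D = 1024 (D = 32**2 = 1024)
(16 - 3)*D = (16 - 3)*1024 = 13*1024 = 13312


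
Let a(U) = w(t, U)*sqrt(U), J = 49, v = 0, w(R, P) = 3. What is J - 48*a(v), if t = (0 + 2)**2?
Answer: 49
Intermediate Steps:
t = 4 (t = 2**2 = 4)
a(U) = 3*sqrt(U)
J - 48*a(v) = 49 - 144*sqrt(0) = 49 - 144*0 = 49 - 48*0 = 49 + 0 = 49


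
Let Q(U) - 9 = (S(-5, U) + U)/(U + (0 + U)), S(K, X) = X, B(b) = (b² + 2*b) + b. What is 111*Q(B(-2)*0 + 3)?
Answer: 1110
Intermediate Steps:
B(b) = b² + 3*b
Q(U) = 10 (Q(U) = 9 + (U + U)/(U + (0 + U)) = 9 + (2*U)/(U + U) = 9 + (2*U)/((2*U)) = 9 + (2*U)*(1/(2*U)) = 9 + 1 = 10)
111*Q(B(-2)*0 + 3) = 111*10 = 1110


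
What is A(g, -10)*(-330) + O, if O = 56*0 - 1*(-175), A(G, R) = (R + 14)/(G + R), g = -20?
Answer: 219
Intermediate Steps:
A(G, R) = (14 + R)/(G + R)
O = 175 (O = 0 + 175 = 175)
A(g, -10)*(-330) + O = ((14 - 10)/(-20 - 10))*(-330) + 175 = (4/(-30))*(-330) + 175 = -1/30*4*(-330) + 175 = -2/15*(-330) + 175 = 44 + 175 = 219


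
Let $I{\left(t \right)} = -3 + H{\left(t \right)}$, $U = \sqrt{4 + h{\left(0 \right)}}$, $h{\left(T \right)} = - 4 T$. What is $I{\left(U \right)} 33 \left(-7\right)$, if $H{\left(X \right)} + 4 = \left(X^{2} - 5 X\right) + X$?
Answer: $2541$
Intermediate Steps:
$H{\left(X \right)} = -4 + X^{2} - 4 X$ ($H{\left(X \right)} = -4 + \left(\left(X^{2} - 5 X\right) + X\right) = -4 + \left(X^{2} - 4 X\right) = -4 + X^{2} - 4 X$)
$U = 2$ ($U = \sqrt{4 - 0} = \sqrt{4 + 0} = \sqrt{4} = 2$)
$I{\left(t \right)} = -7 + t^{2} - 4 t$ ($I{\left(t \right)} = -3 - \left(4 - t^{2} + 4 t\right) = -7 + t^{2} - 4 t$)
$I{\left(U \right)} 33 \left(-7\right) = \left(-7 + 2^{2} - 8\right) 33 \left(-7\right) = \left(-7 + 4 - 8\right) 33 \left(-7\right) = \left(-11\right) 33 \left(-7\right) = \left(-363\right) \left(-7\right) = 2541$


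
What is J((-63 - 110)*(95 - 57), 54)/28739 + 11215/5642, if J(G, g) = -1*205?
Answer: 321151275/162145438 ≈ 1.9806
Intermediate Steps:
J(G, g) = -205
J((-63 - 110)*(95 - 57), 54)/28739 + 11215/5642 = -205/28739 + 11215/5642 = 321151275/162145438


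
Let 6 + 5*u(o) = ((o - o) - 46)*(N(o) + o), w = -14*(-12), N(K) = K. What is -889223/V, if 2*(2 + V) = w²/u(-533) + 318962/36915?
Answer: -160944245521635/680419093 ≈ -2.3654e+5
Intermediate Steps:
w = 168
u(o) = -6/5 - 92*o/5 (u(o) = -6/5 + (((o - o) - 46)*(o + o))/5 = -6/5 + ((0 - 46)*(2*o))/5 = -6/5 + (-92*o)/5 = -6/5 - 92*o/5)
V = 680419093/180994245 (V = -2 + (168²/(-6/5 - 92/5*(-533)) + 318962/36915)/2 = -2 + (28224/(-6/5 + 49036/5) + 318962*(1/36915))/2 = -2 + (28224/9806 + 318962/36915)/2 = -2 + (28224*(1/9806) + 318962/36915)/2 = -2 + (14112/4903 + 318962/36915)/2 = -2 + (½)*(2084815166/180994245) = -2 + 1042407583/180994245 = 680419093/180994245 ≈ 3.7593)
-889223/V = -889223/680419093/180994245 = -889223*180994245/680419093 = -160944245521635/680419093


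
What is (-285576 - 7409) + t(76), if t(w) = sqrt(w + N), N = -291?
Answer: -292985 + I*sqrt(215) ≈ -2.9299e+5 + 14.663*I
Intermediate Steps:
t(w) = sqrt(-291 + w) (t(w) = sqrt(w - 291) = sqrt(-291 + w))
(-285576 - 7409) + t(76) = (-285576 - 7409) + sqrt(-291 + 76) = -292985 + sqrt(-215) = -292985 + I*sqrt(215)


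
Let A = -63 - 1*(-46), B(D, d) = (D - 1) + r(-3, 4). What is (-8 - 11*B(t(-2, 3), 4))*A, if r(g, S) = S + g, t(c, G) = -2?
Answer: -238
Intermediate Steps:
B(D, d) = D (B(D, d) = (D - 1) + (4 - 3) = (-1 + D) + 1 = D)
A = -17 (A = -63 + 46 = -17)
(-8 - 11*B(t(-2, 3), 4))*A = (-8 - 11*(-2))*(-17) = (-8 + 22)*(-17) = 14*(-17) = -238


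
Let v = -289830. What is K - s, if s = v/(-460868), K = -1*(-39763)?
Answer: 9162602227/230434 ≈ 39762.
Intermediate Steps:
K = 39763
s = 144915/230434 (s = -289830/(-460868) = -289830*(-1/460868) = 144915/230434 ≈ 0.62888)
K - s = 39763 - 1*144915/230434 = 39763 - 144915/230434 = 9162602227/230434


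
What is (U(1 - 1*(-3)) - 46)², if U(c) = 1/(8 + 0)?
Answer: 134689/64 ≈ 2104.5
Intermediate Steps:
U(c) = ⅛ (U(c) = 1/8 = ⅛)
(U(1 - 1*(-3)) - 46)² = (⅛ - 46)² = (-367/8)² = 134689/64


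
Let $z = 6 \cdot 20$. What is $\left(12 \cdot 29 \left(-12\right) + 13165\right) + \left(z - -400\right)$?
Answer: $9509$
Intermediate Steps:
$z = 120$
$\left(12 \cdot 29 \left(-12\right) + 13165\right) + \left(z - -400\right) = \left(12 \cdot 29 \left(-12\right) + 13165\right) + \left(120 - -400\right) = \left(348 \left(-12\right) + 13165\right) + \left(120 + 400\right) = \left(-4176 + 13165\right) + 520 = 8989 + 520 = 9509$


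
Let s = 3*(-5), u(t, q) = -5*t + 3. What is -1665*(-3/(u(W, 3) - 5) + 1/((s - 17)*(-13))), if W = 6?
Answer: -8325/52 ≈ -160.10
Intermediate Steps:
u(t, q) = 3 - 5*t
s = -15
-1665*(-3/(u(W, 3) - 5) + 1/((s - 17)*(-13))) = -1665*(-3/((3 - 5*6) - 5) + 1/(-15 - 17*(-13))) = -1665*(-3/((3 - 30) - 5) - 1/13/(-32)) = -1665*(-3/(-27 - 5) - 1/32*(-1/13)) = -1665*(-3/((-32*1)) + 1/416) = -1665*(-3/(-32) + 1/416) = -1665*(-3*(-1/32) + 1/416) = -1665*(3/32 + 1/416) = -1665*5/52 = -8325/52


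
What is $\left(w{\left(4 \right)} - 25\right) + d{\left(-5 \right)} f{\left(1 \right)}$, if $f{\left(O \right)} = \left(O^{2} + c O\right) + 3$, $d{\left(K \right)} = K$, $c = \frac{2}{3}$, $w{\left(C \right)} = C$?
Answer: $- \frac{133}{3} \approx -44.333$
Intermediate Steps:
$c = \frac{2}{3}$ ($c = 2 \cdot \frac{1}{3} = \frac{2}{3} \approx 0.66667$)
$f{\left(O \right)} = 3 + O^{2} + \frac{2 O}{3}$ ($f{\left(O \right)} = \left(O^{2} + \frac{2 O}{3}\right) + 3 = 3 + O^{2} + \frac{2 O}{3}$)
$\left(w{\left(4 \right)} - 25\right) + d{\left(-5 \right)} f{\left(1 \right)} = \left(4 - 25\right) - 5 \left(3 + 1^{2} + \frac{2}{3} \cdot 1\right) = \left(4 - 25\right) - 5 \left(3 + 1 + \frac{2}{3}\right) = -21 - \frac{70}{3} = - \frac{133}{3}$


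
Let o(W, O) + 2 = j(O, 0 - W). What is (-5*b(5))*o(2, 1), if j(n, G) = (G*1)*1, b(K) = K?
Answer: 100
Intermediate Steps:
j(n, G) = G (j(n, G) = G*1 = G)
o(W, O) = -2 - W (o(W, O) = -2 + (0 - W) = -2 - W)
(-5*b(5))*o(2, 1) = (-5*5)*(-2 - 1*2) = -25*(-2 - 2) = -25*(-4) = 100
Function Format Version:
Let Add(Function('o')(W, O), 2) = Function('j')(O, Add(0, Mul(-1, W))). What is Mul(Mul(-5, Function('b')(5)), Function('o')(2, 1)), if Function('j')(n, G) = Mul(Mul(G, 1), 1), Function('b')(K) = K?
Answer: 100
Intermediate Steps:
Function('j')(n, G) = G (Function('j')(n, G) = Mul(G, 1) = G)
Function('o')(W, O) = Add(-2, Mul(-1, W)) (Function('o')(W, O) = Add(-2, Add(0, Mul(-1, W))) = Add(-2, Mul(-1, W)))
Mul(Mul(-5, Function('b')(5)), Function('o')(2, 1)) = Mul(Mul(-5, 5), Add(-2, Mul(-1, 2))) = Mul(-25, Add(-2, -2)) = Mul(-25, -4) = 100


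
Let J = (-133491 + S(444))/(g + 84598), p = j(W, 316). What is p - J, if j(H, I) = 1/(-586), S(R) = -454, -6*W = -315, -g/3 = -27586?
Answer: 130107/162908 ≈ 0.79865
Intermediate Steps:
g = 82758 (g = -3*(-27586) = 82758)
W = 105/2 (W = -⅙*(-315) = 105/2 ≈ 52.500)
j(H, I) = -1/586
p = -1/586 ≈ -0.0017065
J = -445/556 (J = (-133491 - 454)/(82758 + 84598) = -133945/167356 = -133945*1/167356 = -445/556 ≈ -0.80036)
p - J = -1/586 - 1*(-445/556) = -1/586 + 445/556 = 130107/162908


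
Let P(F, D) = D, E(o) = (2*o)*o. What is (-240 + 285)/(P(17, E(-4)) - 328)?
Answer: -45/296 ≈ -0.15203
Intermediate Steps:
E(o) = 2*o²
(-240 + 285)/(P(17, E(-4)) - 328) = (-240 + 285)/(2*(-4)² - 328) = 45/(2*16 - 328) = 45/(32 - 328) = 45/(-296) = 45*(-1/296) = -45/296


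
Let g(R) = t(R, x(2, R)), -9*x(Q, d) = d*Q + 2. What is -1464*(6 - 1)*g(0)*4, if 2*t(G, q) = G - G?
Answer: 0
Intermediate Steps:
x(Q, d) = -2/9 - Q*d/9 (x(Q, d) = -(d*Q + 2)/9 = -(Q*d + 2)/9 = -(2 + Q*d)/9 = -2/9 - Q*d/9)
t(G, q) = 0 (t(G, q) = (G - G)/2 = (1/2)*0 = 0)
g(R) = 0
-1464*(6 - 1)*g(0)*4 = -1464*(6 - 1)*0*4 = -1464*5*0*4 = -0*4 = -1464*0 = 0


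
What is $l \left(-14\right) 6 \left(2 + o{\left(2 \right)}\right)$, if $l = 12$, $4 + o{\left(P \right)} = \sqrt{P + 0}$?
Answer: $2016 - 1008 \sqrt{2} \approx 590.47$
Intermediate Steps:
$o{\left(P \right)} = -4 + \sqrt{P}$ ($o{\left(P \right)} = -4 + \sqrt{P + 0} = -4 + \sqrt{P}$)
$l \left(-14\right) 6 \left(2 + o{\left(2 \right)}\right) = 12 \left(-14\right) 6 \left(2 - \left(4 - \sqrt{2}\right)\right) = - 168 \cdot 6 \left(-2 + \sqrt{2}\right) = - 168 \left(-12 + 6 \sqrt{2}\right) = 2016 - 1008 \sqrt{2}$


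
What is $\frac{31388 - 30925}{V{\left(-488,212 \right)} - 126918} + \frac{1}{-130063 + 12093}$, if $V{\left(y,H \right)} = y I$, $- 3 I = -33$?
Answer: $- \frac{13688099}{3901444855} \approx -0.0035085$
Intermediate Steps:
$I = 11$ ($I = \left(- \frac{1}{3}\right) \left(-33\right) = 11$)
$V{\left(y,H \right)} = 11 y$ ($V{\left(y,H \right)} = y 11 = 11 y$)
$\frac{31388 - 30925}{V{\left(-488,212 \right)} - 126918} + \frac{1}{-130063 + 12093} = \frac{31388 - 30925}{11 \left(-488\right) - 126918} + \frac{1}{-130063 + 12093} = \frac{463}{-5368 - 126918} + \frac{1}{-117970} = \frac{463}{-132286} - \frac{1}{117970} = 463 \left(- \frac{1}{132286}\right) - \frac{1}{117970} = - \frac{463}{132286} - \frac{1}{117970} = - \frac{13688099}{3901444855}$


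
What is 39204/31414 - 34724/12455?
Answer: -301266958/195630685 ≈ -1.5400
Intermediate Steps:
39204/31414 - 34724/12455 = 39204*(1/31414) - 34724*1/12455 = 19602/15707 - 34724/12455 = -301266958/195630685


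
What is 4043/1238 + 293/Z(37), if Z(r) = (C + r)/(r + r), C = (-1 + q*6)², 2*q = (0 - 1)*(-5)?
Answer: 27784335/288454 ≈ 96.322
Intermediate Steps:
q = 5/2 (q = ((0 - 1)*(-5))/2 = (-1*(-5))/2 = (½)*5 = 5/2 ≈ 2.5000)
C = 196 (C = (-1 + (5/2)*6)² = (-1 + 15)² = 14² = 196)
Z(r) = (196 + r)/(2*r) (Z(r) = (196 + r)/(r + r) = (196 + r)/((2*r)) = (196 + r)*(1/(2*r)) = (196 + r)/(2*r))
4043/1238 + 293/Z(37) = 4043/1238 + 293/(((½)*(196 + 37)/37)) = 4043*(1/1238) + 293/(((½)*(1/37)*233)) = 4043/1238 + 293/(233/74) = 4043/1238 + 293*(74/233) = 4043/1238 + 21682/233 = 27784335/288454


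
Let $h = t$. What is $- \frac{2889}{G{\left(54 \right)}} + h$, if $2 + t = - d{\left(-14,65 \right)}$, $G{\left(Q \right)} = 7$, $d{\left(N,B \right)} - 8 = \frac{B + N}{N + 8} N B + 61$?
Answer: $- \frac{57531}{7} \approx -8218.7$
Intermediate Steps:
$d{\left(N,B \right)} = 69 + \frac{B N \left(B + N\right)}{8 + N}$ ($d{\left(N,B \right)} = 8 + \left(\frac{B + N}{N + 8} N B + 61\right) = 8 + \left(\frac{B + N}{8 + N} N B + 61\right) = 8 + \left(\frac{N \left(B + N\right)}{8 + N} B + 61\right) = 8 + \left(\frac{B N \left(B + N\right)}{8 + N} + 61\right) = 8 + \left(61 + \frac{B N \left(B + N\right)}{8 + N}\right) = 69 + \frac{B N \left(B + N\right)}{8 + N}$)
$t = -7806$ ($t = -2 - \frac{552 + 69 \left(-14\right) + 65 \left(-14\right)^{2} - 14 \cdot 65^{2}}{8 - 14} = -2 - \frac{552 - 966 + 65 \cdot 196 - 59150}{-6} = -2 - - \frac{552 - 966 + 12740 - 59150}{6} = -2 - \left(- \frac{1}{6}\right) \left(-46824\right) = -2 - 7804 = -7806$)
$h = -7806$
$- \frac{2889}{G{\left(54 \right)}} + h = - \frac{2889}{7} - 7806 = - \frac{57531}{7}$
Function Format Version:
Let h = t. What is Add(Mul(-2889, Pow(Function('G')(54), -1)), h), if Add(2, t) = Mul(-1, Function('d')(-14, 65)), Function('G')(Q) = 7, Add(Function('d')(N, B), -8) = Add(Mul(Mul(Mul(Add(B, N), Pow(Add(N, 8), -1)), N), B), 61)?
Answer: Rational(-57531, 7) ≈ -8218.7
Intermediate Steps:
Function('d')(N, B) = Add(69, Mul(B, N, Pow(Add(8, N), -1), Add(B, N))) (Function('d')(N, B) = Add(8, Add(Mul(Mul(Mul(Add(B, N), Pow(Add(N, 8), -1)), N), B), 61)) = Add(8, Add(Mul(Mul(Mul(Add(B, N), Pow(Add(8, N), -1)), N), B), 61)) = Add(8, Add(Mul(Mul(Mul(Pow(Add(8, N), -1), Add(B, N)), N), B), 61)) = Add(8, Add(Mul(Mul(N, Pow(Add(8, N), -1), Add(B, N)), B), 61)) = Add(8, Add(Mul(B, N, Pow(Add(8, N), -1), Add(B, N)), 61)) = Add(8, Add(61, Mul(B, N, Pow(Add(8, N), -1), Add(B, N)))) = Add(69, Mul(B, N, Pow(Add(8, N), -1), Add(B, N))))
t = -7806 (t = Add(-2, Mul(-1, Mul(Pow(Add(8, -14), -1), Add(552, Mul(69, -14), Mul(65, Pow(-14, 2)), Mul(-14, Pow(65, 2)))))) = Add(-2, Mul(-1, Mul(Pow(-6, -1), Add(552, -966, Mul(65, 196), Mul(-14, 4225))))) = Add(-2, Mul(-1, Mul(Rational(-1, 6), Add(552, -966, 12740, -59150)))) = Add(-2, Mul(-1, Mul(Rational(-1, 6), -46824))) = Add(-2, Mul(-1, 7804)) = Add(-2, -7804) = -7806)
h = -7806
Add(Mul(-2889, Pow(Function('G')(54), -1)), h) = Add(Mul(-2889, Pow(7, -1)), -7806) = Add(Mul(-2889, Rational(1, 7)), -7806) = Add(Rational(-2889, 7), -7806) = Rational(-57531, 7)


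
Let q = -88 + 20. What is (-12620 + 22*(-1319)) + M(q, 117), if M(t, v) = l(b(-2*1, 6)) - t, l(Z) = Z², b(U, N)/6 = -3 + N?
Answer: -41246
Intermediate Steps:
q = -68
b(U, N) = -18 + 6*N (b(U, N) = 6*(-3 + N) = -18 + 6*N)
M(t, v) = 324 - t (M(t, v) = (-18 + 6*6)² - t = (-18 + 36)² - t = 18² - t = 324 - t)
(-12620 + 22*(-1319)) + M(q, 117) = (-12620 + 22*(-1319)) + (324 - 1*(-68)) = (-12620 - 29018) + (324 + 68) = -41638 + 392 = -41246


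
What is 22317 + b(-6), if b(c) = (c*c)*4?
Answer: 22461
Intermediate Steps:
b(c) = 4*c**2 (b(c) = c**2*4 = 4*c**2)
22317 + b(-6) = 22317 + 4*(-6)**2 = 22317 + 4*36 = 22317 + 144 = 22461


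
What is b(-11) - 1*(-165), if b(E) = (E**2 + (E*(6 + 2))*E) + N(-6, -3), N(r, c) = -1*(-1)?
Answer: 1255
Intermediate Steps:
N(r, c) = 1
b(E) = 1 + 9*E**2 (b(E) = (E**2 + (E*(6 + 2))*E) + 1 = (E**2 + (E*8)*E) + 1 = (E**2 + (8*E)*E) + 1 = (E**2 + 8*E**2) + 1 = 9*E**2 + 1 = 1 + 9*E**2)
b(-11) - 1*(-165) = (1 + 9*(-11)**2) - 1*(-165) = (1 + 9*121) + 165 = (1 + 1089) + 165 = 1090 + 165 = 1255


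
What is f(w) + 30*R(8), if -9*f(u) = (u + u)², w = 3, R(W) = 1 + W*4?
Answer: 986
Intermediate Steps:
R(W) = 1 + 4*W
f(u) = -4*u²/9 (f(u) = -(u + u)²/9 = -4*u²/9)
f(w) + 30*R(8) = -4/9*3² + 30*(1 + 4*8) = -4/9*9 + 30*(1 + 32) = -4 + 30*33 = -4 + 990 = 986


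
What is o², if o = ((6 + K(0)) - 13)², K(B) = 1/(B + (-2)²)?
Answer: 531441/256 ≈ 2075.9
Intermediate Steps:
K(B) = 1/(4 + B) (K(B) = 1/(B + 4) = 1/(4 + B))
o = 729/16 (o = ((6 + 1/(4 + 0)) - 13)² = ((6 + 1/4) - 13)² = ((6 + ¼) - 13)² = (25/4 - 13)² = (-27/4)² = 729/16 ≈ 45.563)
o² = (729/16)² = 531441/256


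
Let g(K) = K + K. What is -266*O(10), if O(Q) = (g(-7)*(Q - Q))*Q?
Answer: 0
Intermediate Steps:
g(K) = 2*K
O(Q) = 0 (O(Q) = ((2*(-7))*(Q - Q))*Q = (-14*0)*Q = 0*Q = 0)
-266*O(10) = -266*0 = 0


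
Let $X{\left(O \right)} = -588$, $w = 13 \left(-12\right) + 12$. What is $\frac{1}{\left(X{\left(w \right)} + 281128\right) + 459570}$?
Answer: $\frac{1}{740110} \approx 1.3512 \cdot 10^{-6}$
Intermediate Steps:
$w = -144$ ($w = -156 + 12 = -144$)
$\frac{1}{\left(X{\left(w \right)} + 281128\right) + 459570} = \frac{1}{\left(-588 + 281128\right) + 459570} = \frac{1}{280540 + 459570} = \frac{1}{740110}$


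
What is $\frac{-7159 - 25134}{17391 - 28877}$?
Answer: $\frac{32293}{11486} \approx 2.8115$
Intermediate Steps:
$\frac{-7159 - 25134}{17391 - 28877} = - \frac{32293}{-11486} = \left(-32293\right) \left(- \frac{1}{11486}\right) = \frac{32293}{11486}$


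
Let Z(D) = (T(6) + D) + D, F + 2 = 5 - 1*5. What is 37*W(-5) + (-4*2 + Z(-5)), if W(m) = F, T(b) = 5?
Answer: -87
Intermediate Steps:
F = -2 (F = -2 + (5 - 1*5) = -2 + (5 - 5) = -2 + 0 = -2)
Z(D) = 5 + 2*D (Z(D) = (5 + D) + D = 5 + 2*D)
W(m) = -2
37*W(-5) + (-4*2 + Z(-5)) = 37*(-2) + (-4*2 + (5 + 2*(-5))) = -74 + (-8 + (5 - 10)) = -74 + (-8 - 5) = -74 - 13 = -87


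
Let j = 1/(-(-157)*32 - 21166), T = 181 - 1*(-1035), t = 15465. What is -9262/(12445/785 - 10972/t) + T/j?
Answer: -721764458943142/36769781 ≈ -1.9629e+7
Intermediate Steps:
T = 1216 (T = 181 + 1035 = 1216)
j = -1/16142 (j = 1/(-1*(-5024) - 21166) = 1/(5024 - 21166) = 1/(-16142) = -1/16142 ≈ -6.1950e-5)
-9262/(12445/785 - 10972/t) + T/j = -9262/(12445/785 - 10972/15465) + 1216/(-1/16142) = -9262/(12445*(1/785) - 10972*1/15465) + 1216*(-16142) = -9262/(2489/157 - 10972/15465) - 19628672 = -9262/36769781/2428005 - 19628672 = -9262*2428005/36769781 - 19628672 = -22488182310/36769781 - 19628672 = -721764458943142/36769781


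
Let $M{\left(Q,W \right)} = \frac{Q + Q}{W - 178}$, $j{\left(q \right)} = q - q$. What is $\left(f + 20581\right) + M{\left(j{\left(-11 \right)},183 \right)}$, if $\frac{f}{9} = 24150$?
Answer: $237931$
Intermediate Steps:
$f = 217350$ ($f = 9 \cdot 24150 = 217350$)
$j{\left(q \right)} = 0$
$M{\left(Q,W \right)} = \frac{2 Q}{-178 + W}$
$\left(f + 20581\right) + M{\left(j{\left(-11 \right)},183 \right)} = \left(217350 + 20581\right) + 2 \cdot 0 \frac{1}{-178 + 183} = 237931 + 2 \cdot 0 \cdot \frac{1}{5} = 237931 + 0 = 237931$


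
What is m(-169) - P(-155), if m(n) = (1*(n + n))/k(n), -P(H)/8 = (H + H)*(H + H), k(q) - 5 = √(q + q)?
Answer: 279072710/363 + 4394*I*√2/363 ≈ 7.688e+5 + 17.119*I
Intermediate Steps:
k(q) = 5 + √2*√q (k(q) = 5 + √(q + q) = 5 + √(2*q) = 5 + √2*√q)
P(H) = -32*H² (P(H) = -8*(H + H)*(H + H) = -8*2*H*2*H = -32*H²)
m(n) = 2*n/(5 + √2*√n) (m(n) = (1*(n + n))/(5 + √2*√n) = (1*(2*n))/(5 + √2*√n) = (2*n)/(5 + √2*√n) = 2*n/(5 + √2*√n))
m(-169) - P(-155) = 2*(-169)/(5 + √2*√(-169)) - (-32)*(-155)² = 2*(-169)/(5 + √2*(13*I)) - (-32)*24025 = 2*(-169)/(5 + 13*I*√2) - 1*(-768800) = -338/(5 + 13*I*√2) + 768800 = 768800 - 338/(5 + 13*I*√2)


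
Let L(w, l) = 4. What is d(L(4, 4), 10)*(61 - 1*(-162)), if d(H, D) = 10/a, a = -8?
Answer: -1115/4 ≈ -278.75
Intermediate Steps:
d(H, D) = -5/4 (d(H, D) = 10/(-8) = 10*(-1/8) = -5/4)
d(L(4, 4), 10)*(61 - 1*(-162)) = -5*(61 - 1*(-162))/4 = -5*(61 + 162)/4 = -5/4*223 = -1115/4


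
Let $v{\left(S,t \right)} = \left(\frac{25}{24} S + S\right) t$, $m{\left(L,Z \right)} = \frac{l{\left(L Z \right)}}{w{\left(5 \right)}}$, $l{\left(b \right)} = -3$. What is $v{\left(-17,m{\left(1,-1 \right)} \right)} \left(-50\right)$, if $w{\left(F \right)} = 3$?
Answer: $- \frac{20825}{12} \approx -1735.4$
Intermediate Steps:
$m{\left(L,Z \right)} = -1$ ($m{\left(L,Z \right)} = - \frac{3}{3} = \left(-3\right) \frac{1}{3} = -1$)
$v{\left(S,t \right)} = \frac{49 S t}{24}$ ($v{\left(S,t \right)} = \left(25 \cdot \frac{1}{24} S + S\right) t = \left(\frac{25 S}{24} + S\right) t = \frac{49 S}{24} t = \frac{49 S t}{24}$)
$v{\left(-17,m{\left(1,-1 \right)} \right)} \left(-50\right) = \frac{49}{24} \left(-17\right) \left(-1\right) \left(-50\right) = \frac{833}{24} \left(-50\right) = - \frac{20825}{12}$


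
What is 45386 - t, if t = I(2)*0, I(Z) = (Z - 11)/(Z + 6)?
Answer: 45386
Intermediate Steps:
I(Z) = (-11 + Z)/(6 + Z)
t = 0 (t = ((-11 + 2)/(6 + 2))*0 = (-9/8)*0 = ((⅛)*(-9))*0 = -9/8*0 = 0)
45386 - t = 45386 - 1*0 = 45386 + 0 = 45386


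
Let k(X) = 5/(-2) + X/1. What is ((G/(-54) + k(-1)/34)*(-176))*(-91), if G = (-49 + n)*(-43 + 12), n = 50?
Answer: 3463460/459 ≈ 7545.7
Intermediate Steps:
k(X) = -5/2 + X (k(X) = 5*(-½) + X*1 = -5/2 + X)
G = -31 (G = (-49 + 50)*(-43 + 12) = 1*(-31) = -31)
((G/(-54) + k(-1)/34)*(-176))*(-91) = ((-31/(-54) + (-5/2 - 1)/34)*(-176))*(-91) = ((-31*(-1/54) - 7/2*1/34)*(-176))*(-91) = ((31/54 - 7/68)*(-176))*(-91) = ((865/1836)*(-176))*(-91) = -38060/459*(-91) = 3463460/459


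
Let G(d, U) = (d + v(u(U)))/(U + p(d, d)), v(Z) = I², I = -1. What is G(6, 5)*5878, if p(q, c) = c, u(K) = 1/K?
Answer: 41146/11 ≈ 3740.5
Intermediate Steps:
v(Z) = 1 (v(Z) = (-1)² = 1)
G(d, U) = (1 + d)/(U + d) (G(d, U) = (d + 1)/(U + d) = (1 + d)/(U + d))
G(6, 5)*5878 = ((1 + 6)/(5 + 6))*5878 = (7/11)*5878 = 41146/11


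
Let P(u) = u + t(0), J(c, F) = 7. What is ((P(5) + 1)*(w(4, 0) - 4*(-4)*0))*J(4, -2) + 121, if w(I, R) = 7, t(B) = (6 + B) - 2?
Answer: 611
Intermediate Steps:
t(B) = 4 + B
P(u) = 4 + u (P(u) = u + (4 + 0) = u + 4 = 4 + u)
((P(5) + 1)*(w(4, 0) - 4*(-4)*0))*J(4, -2) + 121 = (((4 + 5) + 1)*(7 - 4*(-4)*0))*7 + 121 = ((9 + 1)*(7 + 16*0))*7 + 121 = (10*(7 + 0))*7 + 121 = (10*7)*7 + 121 = 70*7 + 121 = 490 + 121 = 611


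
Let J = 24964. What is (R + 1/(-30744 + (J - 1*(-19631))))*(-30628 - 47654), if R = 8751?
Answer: -1054285467196/1539 ≈ -6.8505e+8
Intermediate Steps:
(R + 1/(-30744 + (J - 1*(-19631))))*(-30628 - 47654) = (8751 + 1/(-30744 + (24964 - 1*(-19631))))*(-30628 - 47654) = (8751 + 1/(-30744 + (24964 + 19631)))*(-78282) = (8751 + 1/(-30744 + 44595))*(-78282) = (8751 + 1/13851)*(-78282) = (121210102/13851)*(-78282) = -1054285467196/1539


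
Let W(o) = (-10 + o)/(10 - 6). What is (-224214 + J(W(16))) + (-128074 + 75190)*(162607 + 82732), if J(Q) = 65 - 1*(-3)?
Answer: -12974731822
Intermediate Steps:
W(o) = -5/2 + o/4 (W(o) = (-10 + o)/4 = (-10 + o)*(¼) = -5/2 + o/4)
J(Q) = 68 (J(Q) = 65 + 3 = 68)
(-224214 + J(W(16))) + (-128074 + 75190)*(162607 + 82732) = (-224214 + 68) + (-128074 + 75190)*(162607 + 82732) = -224146 - 52884*245339 = -224146 - 12974507676 = -12974731822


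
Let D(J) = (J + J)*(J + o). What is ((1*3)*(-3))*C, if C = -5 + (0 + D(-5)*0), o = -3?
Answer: 45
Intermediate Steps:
D(J) = 2*J*(-3 + J) (D(J) = (J + J)*(J - 3) = (2*J)*(-3 + J) = 2*J*(-3 + J))
C = -5 (C = -5 + (0 + (2*(-5)*(-3 - 5))*0) = -5 + (0 + (2*(-5)*(-8))*0) = -5 + (0 + 80*0) = -5 + (0 + 0) = -5 + 0 = -5)
((1*3)*(-3))*C = ((1*3)*(-3))*(-5) = (3*(-3))*(-5) = -9*(-5) = 45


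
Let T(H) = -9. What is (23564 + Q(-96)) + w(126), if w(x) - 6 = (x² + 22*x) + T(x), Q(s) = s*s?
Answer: 51425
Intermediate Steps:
Q(s) = s²
w(x) = -3 + x² + 22*x (w(x) = 6 + ((x² + 22*x) - 9) = 6 + (-9 + x² + 22*x) = -3 + x² + 22*x)
(23564 + Q(-96)) + w(126) = (23564 + (-96)²) + (-3 + 126² + 22*126) = (23564 + 9216) + (-3 + 15876 + 2772) = 32780 + 18645 = 51425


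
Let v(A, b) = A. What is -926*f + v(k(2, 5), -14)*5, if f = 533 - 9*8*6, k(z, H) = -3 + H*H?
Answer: -93416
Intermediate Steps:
k(z, H) = -3 + H²
f = 101 (f = 533 - 72*6 = 533 - 432 = 101)
-926*f + v(k(2, 5), -14)*5 = -926*101 + (-3 + 5²)*5 = -93526 + (-3 + 25)*5 = -93526 + 22*5 = -93526 + 110 = -93416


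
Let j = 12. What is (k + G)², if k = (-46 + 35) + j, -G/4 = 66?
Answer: 69169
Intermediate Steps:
G = -264 (G = -4*66 = -264)
k = 1 (k = (-46 + 35) + 12 = -11 + 12 = 1)
(k + G)² = (1 - 264)² = (-263)² = 69169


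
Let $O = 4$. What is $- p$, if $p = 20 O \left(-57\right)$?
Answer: $4560$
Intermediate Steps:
$p = -4560$ ($p = 20 \cdot 4 \left(-57\right) = 20 \left(-228\right) = -4560$)
$- p = \left(-1\right) \left(-4560\right) = 4560$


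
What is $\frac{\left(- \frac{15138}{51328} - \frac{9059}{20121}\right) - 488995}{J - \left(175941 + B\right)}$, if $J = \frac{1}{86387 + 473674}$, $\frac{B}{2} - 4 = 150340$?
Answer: $\frac{47140378442190464535}{45948194149243940864} \approx 1.0259$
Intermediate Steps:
$B = 300688$ ($B = 8 + 2 \cdot 150340 = 8 + 300680 = 300688$)
$J = \frac{1}{560061} \approx 1.7855 \cdot 10^{-6}$
$\frac{\left(- \frac{15138}{51328} - \frac{9059}{20121}\right) - 488995}{J - \left(175941 + B\right)} = \frac{\left(- \frac{15138}{51328} - \frac{9059}{20121}\right) - 488995}{\frac{1}{560061} - 476629} = \frac{\left(\left(-15138\right) \frac{1}{51328} - \frac{9059}{20121}\right) - 488995}{\frac{1}{560061} - 476629} = \frac{\left(- \frac{7569}{25664} - \frac{9059}{20121}\right) - 488995}{\frac{1}{560061} - 476629} = \frac{- \frac{384786025}{516385344} - 488995}{- \frac{266941314368}{560061}} = \left(- \frac{252510236075305}{516385344}\right) \left(- \frac{560061}{266941314368}\right) = \frac{47140378442190464535}{45948194149243940864}$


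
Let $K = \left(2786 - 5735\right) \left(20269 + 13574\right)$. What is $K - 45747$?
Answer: $-99848754$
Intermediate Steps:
$K = -99803007$ ($K = \left(-2949\right) 33843 = -99803007$)
$K - 45747 = -99803007 - 45747 = -99848754$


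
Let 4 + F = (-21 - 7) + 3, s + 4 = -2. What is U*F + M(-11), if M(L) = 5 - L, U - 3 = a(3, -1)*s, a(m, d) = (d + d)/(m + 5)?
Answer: -229/2 ≈ -114.50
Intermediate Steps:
a(m, d) = 2*d/(5 + m) (a(m, d) = (2*d)/(5 + m) = 2*d/(5 + m))
s = -6 (s = -4 - 2 = -6)
U = 9/2 (U = 3 + (2*(-1)/(5 + 3))*(-6) = 3 + (2*(-1)/8)*(-6) = 3 + (2*(-1)*(⅛))*(-6) = 3 - ¼*(-6) = 3 + 3/2 = 9/2 ≈ 4.5000)
F = -29 (F = -4 + ((-21 - 7) + 3) = -4 + (-28 + 3) = -4 - 25 = -29)
U*F + M(-11) = (9/2)*(-29) + (5 - 1*(-11)) = -261/2 + (5 + 11) = -261/2 + 16 = -229/2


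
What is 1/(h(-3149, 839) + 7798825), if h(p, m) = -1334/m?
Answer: 839/6543212841 ≈ 1.2822e-7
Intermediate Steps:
1/(h(-3149, 839) + 7798825) = 1/(-1334/839 + 7798825) = 1/(6543212841/839) = 839/6543212841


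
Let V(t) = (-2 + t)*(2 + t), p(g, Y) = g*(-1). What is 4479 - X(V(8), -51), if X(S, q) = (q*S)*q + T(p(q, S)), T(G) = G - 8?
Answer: -151624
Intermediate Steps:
p(g, Y) = -g
T(G) = -8 + G
X(S, q) = -8 - q + S*q² (X(S, q) = (q*S)*q + (-8 - q) = (S*q)*q + (-8 - q) = S*q² + (-8 - q) = -8 - q + S*q²)
4479 - X(V(8), -51) = 4479 - (-8 - 1*(-51) + (-4 + 8²)*(-51)²) = 4479 - (-8 + 51 + (-4 + 64)*2601) = 4479 - (-8 + 51 + 60*2601) = 4479 - (-8 + 51 + 156060) = 4479 - 1*156103 = 4479 - 156103 = -151624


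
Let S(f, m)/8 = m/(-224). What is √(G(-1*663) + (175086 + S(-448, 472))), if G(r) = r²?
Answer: √30117269/7 ≈ 783.99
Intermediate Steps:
S(f, m) = -m/28 (S(f, m) = 8*(m/(-224)) = 8*(m*(-1/224)) = 8*(-m/224) = -m/28)
√(G(-1*663) + (175086 + S(-448, 472))) = √((-1*663)² + (175086 - 1/28*472)) = √((-663)² + (175086 - 118/7)) = √(439569 + 1225484/7) = √(4302467/7) = √30117269/7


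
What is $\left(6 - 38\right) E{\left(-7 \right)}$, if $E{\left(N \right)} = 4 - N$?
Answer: $-352$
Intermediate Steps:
$\left(6 - 38\right) E{\left(-7 \right)} = \left(6 - 38\right) \left(4 - -7\right) = - 32 \left(4 + 7\right) = \left(-32\right) 11 = -352$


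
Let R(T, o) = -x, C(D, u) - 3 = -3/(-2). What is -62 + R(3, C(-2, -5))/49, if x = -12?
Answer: -3026/49 ≈ -61.755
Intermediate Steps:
C(D, u) = 9/2 (C(D, u) = 3 - 3/(-2) = 3 - 3*(-1/2) = 3 + 3/2 = 9/2)
R(T, o) = 12 (R(T, o) = -1*(-12) = 12)
-62 + R(3, C(-2, -5))/49 = -62 + 12/49 = -3026/49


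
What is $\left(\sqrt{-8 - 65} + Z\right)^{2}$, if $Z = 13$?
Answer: $\left(13 + i \sqrt{73}\right)^{2} \approx 96.0 + 222.14 i$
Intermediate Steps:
$\left(\sqrt{-8 - 65} + Z\right)^{2} = \left(\sqrt{-8 - 65} + 13\right)^{2} = \left(\sqrt{-73} + 13\right)^{2} = \left(i \sqrt{73} + 13\right)^{2} = \left(13 + i \sqrt{73}\right)^{2}$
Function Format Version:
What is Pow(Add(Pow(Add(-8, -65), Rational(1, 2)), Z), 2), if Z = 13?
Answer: Pow(Add(13, Mul(I, Pow(73, Rational(1, 2)))), 2) ≈ Add(96.000, Mul(222.14, I))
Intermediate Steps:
Pow(Add(Pow(Add(-8, -65), Rational(1, 2)), Z), 2) = Pow(Add(Pow(Add(-8, -65), Rational(1, 2)), 13), 2) = Pow(Add(Pow(-73, Rational(1, 2)), 13), 2) = Pow(Add(Mul(I, Pow(73, Rational(1, 2))), 13), 2) = Pow(Add(13, Mul(I, Pow(73, Rational(1, 2)))), 2)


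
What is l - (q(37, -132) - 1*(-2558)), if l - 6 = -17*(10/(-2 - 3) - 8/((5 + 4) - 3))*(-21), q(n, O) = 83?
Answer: -3825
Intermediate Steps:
l = -1184 (l = 6 - 17*(10/(-2 - 3) - 8/((5 + 4) - 3))*(-21) = 6 - 17*(10/(-5) - 8/(9 - 3))*(-21) = 6 - 17*(10*(-1/5) - 8/6)*(-21) = 6 - 17*(-2 - 8*1/6)*(-21) = 6 - 17*(-2 - 4/3)*(-21) = 6 - 17*(-10/3)*(-21) = 6 + (170/3)*(-21) = 6 - 1190 = -1184)
l - (q(37, -132) - 1*(-2558)) = -1184 - (83 - 1*(-2558)) = -1184 - (83 + 2558) = -1184 - 1*2641 = -1184 - 2641 = -3825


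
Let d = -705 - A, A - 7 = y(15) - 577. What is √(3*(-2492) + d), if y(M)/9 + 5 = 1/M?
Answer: I*√189165/5 ≈ 86.986*I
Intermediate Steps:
y(M) = -45 + 9/M
A = -3072/5 (A = 7 + ((-45 + 9/15) - 577) = 7 + ((-45 + 9*(1/15)) - 577) = 7 + ((-45 + ⅗) - 577) = 7 + (-222/5 - 577) = 7 - 3107/5 = -3072/5 ≈ -614.40)
d = -453/5 (d = -705 - 1*(-3072/5) = -705 + 3072/5 = -453/5 ≈ -90.600)
√(3*(-2492) + d) = √(3*(-2492) - 453/5) = √(-7476 - 453/5) = √(-37833/5) = I*√189165/5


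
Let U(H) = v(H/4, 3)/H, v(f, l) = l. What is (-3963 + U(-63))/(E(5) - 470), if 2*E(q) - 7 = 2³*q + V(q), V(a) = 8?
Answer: 166448/18585 ≈ 8.9560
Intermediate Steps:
U(H) = 3/H
E(q) = 15/2 + 4*q (E(q) = 7/2 + (2³*q + 8)/2 = 7/2 + (8*q + 8)/2 = 7/2 + (8 + 8*q)/2 = 7/2 + (4 + 4*q) = 15/2 + 4*q)
(-3963 + U(-63))/(E(5) - 470) = (-3963 + 3/(-63))/((15/2 + 4*5) - 470) = (-3963 + 3*(-1/63))/((15/2 + 20) - 470) = (-3963 - 1/21)/(55/2 - 470) = -83224/(21*(-885/2)) = -83224/21*(-2/885) = 166448/18585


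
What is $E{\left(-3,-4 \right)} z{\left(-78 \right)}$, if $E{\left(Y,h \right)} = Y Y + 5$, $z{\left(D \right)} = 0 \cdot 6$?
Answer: $0$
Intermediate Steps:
$z{\left(D \right)} = 0$
$E{\left(Y,h \right)} = 5 + Y^{2}$ ($E{\left(Y,h \right)} = Y^{2} + 5 = 5 + Y^{2}$)
$E{\left(-3,-4 \right)} z{\left(-78 \right)} = \left(5 + \left(-3\right)^{2}\right) 0 = \left(5 + 9\right) 0 = 14 \cdot 0 = 0$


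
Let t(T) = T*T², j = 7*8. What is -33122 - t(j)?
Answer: -208738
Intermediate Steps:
j = 56
t(T) = T³
-33122 - t(j) = -33122 - 1*56³ = -33122 - 1*175616 = -33122 - 175616 = -208738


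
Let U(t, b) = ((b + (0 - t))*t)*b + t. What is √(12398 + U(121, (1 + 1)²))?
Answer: 39*I*√29 ≈ 210.02*I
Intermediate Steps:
U(t, b) = t + b*t*(b - t) (U(t, b) = ((b - t)*t)*b + t = (t*(b - t))*b + t = b*t*(b - t) + t = t + b*t*(b - t))
√(12398 + U(121, (1 + 1)²)) = √(12398 + 121*(1 + ((1 + 1)²)² - 1*(1 + 1)²*121)) = √(12398 + 121*(1 + (2²)² - 1*2²*121)) = √(12398 + 121*(1 + 4² - 1*4*121)) = √(12398 + 121*(1 + 16 - 484)) = √(12398 + 121*(-467)) = √(12398 - 56507) = √(-44109) = 39*I*√29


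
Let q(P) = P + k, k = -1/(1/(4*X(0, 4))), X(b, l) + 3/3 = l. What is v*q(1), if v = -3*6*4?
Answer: 792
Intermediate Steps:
X(b, l) = -1 + l
v = -72 (v = -18*4 = -72)
k = -12 (k = -1/(1/(4*(-1 + 4))) = -1/((¼)/3) = -1/((¼)*(⅓)) = -1/1/12 = -1*12 = -12)
q(P) = -12 + P (q(P) = P - 12 = -12 + P)
v*q(1) = -72*(-12 + 1) = -72*(-11) = 792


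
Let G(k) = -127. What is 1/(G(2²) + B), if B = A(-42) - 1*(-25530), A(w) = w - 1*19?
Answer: 1/25342 ≈ 3.9460e-5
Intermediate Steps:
A(w) = -19 + w (A(w) = w - 19 = -19 + w)
B = 25469 (B = (-19 - 42) - 1*(-25530) = -61 + 25530 = 25469)
1/(G(2²) + B) = 1/(-127 + 25469) = 1/25342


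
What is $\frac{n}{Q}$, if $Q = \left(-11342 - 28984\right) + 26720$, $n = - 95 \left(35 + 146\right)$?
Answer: $\frac{17195}{13606} \approx 1.2638$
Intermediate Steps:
$n = -17195$ ($n = \left(-95\right) 181 = -17195$)
$Q = -13606$ ($Q = -40326 + 26720 = -13606$)
$\frac{n}{Q} = - \frac{17195}{-13606} = \left(-17195\right) \left(- \frac{1}{13606}\right) = \frac{17195}{13606}$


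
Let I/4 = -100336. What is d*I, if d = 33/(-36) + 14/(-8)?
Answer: 3210752/3 ≈ 1.0703e+6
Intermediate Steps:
I = -401344 (I = 4*(-100336) = -401344)
d = -8/3 (d = 33*(-1/36) + 14*(-⅛) = -11/12 - 7/4 = -8/3 ≈ -2.6667)
d*I = -8/3*(-401344) = 3210752/3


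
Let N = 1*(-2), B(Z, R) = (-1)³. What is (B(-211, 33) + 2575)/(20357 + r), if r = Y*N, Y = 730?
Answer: 858/6299 ≈ 0.13621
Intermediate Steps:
B(Z, R) = -1
N = -2
r = -1460 (r = 730*(-2) = -1460)
(B(-211, 33) + 2575)/(20357 + r) = (-1 + 2575)/(20357 - 1460) = 2574/18897 = 2574*(1/18897) = 858/6299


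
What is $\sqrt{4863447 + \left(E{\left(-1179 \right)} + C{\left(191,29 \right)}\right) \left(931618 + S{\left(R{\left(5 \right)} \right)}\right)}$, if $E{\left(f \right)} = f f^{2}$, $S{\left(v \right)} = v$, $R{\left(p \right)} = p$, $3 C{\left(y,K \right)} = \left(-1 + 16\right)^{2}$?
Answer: $15 i \sqrt{6785769100529} \approx 3.9074 \cdot 10^{7} i$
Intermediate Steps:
$C{\left(y,K \right)} = 75$ ($C{\left(y,K \right)} = \frac{\left(-1 + 16\right)^{2}}{3} = \frac{15^{2}}{3} = \frac{1}{3} \cdot 225 = 75$)
$E{\left(f \right)} = f^{3}$
$\sqrt{4863447 + \left(E{\left(-1179 \right)} + C{\left(191,29 \right)}\right) \left(931618 + S{\left(R{\left(5 \right)} \right)}\right)} = \sqrt{4863447 + \left(\left(-1179\right)^{3} + 75\right) \left(931618 + 5\right)} = \sqrt{4863447 + \left(-1638858339 + 75\right) 931623} = \sqrt{4863447 - 1526798052482472} = \sqrt{-1526798047619025} = 15 i \sqrt{6785769100529}$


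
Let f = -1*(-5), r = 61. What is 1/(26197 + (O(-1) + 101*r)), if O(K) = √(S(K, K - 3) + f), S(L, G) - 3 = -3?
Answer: 32358/1047040159 - √5/1047040159 ≈ 3.0902e-5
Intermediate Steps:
S(L, G) = 0 (S(L, G) = 3 - 3 = 0)
f = 5
O(K) = √5 (O(K) = √(0 + 5) = √5)
1/(26197 + (O(-1) + 101*r)) = 1/(26197 + (√5 + 101*61)) = 1/(26197 + (√5 + 6161)) = 1/(26197 + (6161 + √5)) = 1/(32358 + √5)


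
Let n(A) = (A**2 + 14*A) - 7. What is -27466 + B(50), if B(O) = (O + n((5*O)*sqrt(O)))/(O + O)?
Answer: 378443/100 + 175*sqrt(2) ≈ 4031.9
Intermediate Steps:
n(A) = -7 + A**2 + 14*A
B(O) = (-7 + O + 25*O**3 + 70*O**(3/2))/(2*O) (B(O) = (O + (-7 + ((5*O)*sqrt(O))**2 + 14*((5*O)*sqrt(O))))/(O + O) = (O + (-7 + (5*O**(3/2))**2 + 14*(5*O**(3/2))))/((2*O)) = (O + (-7 + 25*O**3 + 70*O**(3/2)))*(1/(2*O)) = (-7 + O + 25*O**3 + 70*O**(3/2))*(1/(2*O)) = (-7 + O + 25*O**3 + 70*O**(3/2))/(2*O))
-27466 + B(50) = -27466 + (1/2)*(-7 + 50 + 25*50**3 + 70*50**(3/2))/50 = -27466 + (1/2)*(1/50)*(-7 + 50 + 25*125000 + 70*(250*sqrt(2))) = -27466 + (1/2)*(1/50)*(-7 + 50 + 3125000 + 17500*sqrt(2)) = -27466 + (1/2)*(1/50)*(3125043 + 17500*sqrt(2)) = -27466 + (3125043/100 + 175*sqrt(2)) = 378443/100 + 175*sqrt(2)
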